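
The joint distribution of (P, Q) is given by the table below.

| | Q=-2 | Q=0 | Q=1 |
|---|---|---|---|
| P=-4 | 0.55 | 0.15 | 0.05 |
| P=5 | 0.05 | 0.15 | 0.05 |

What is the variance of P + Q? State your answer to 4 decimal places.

E[P] = -1.75,  E[Q] = -1.1,  E[PQ] = 3.95
Var(P) = 18.25 − (-1.75)² = 15.1875;  Var(Q) = 2.5 − (-1.1)² = 1.29
cov(P,Q) = 3.95 − (-1.75)(-1.1) = 2.025
Var(P + Q) = (1)²·15.1875 + (1)²·1.29 + 2·(1)·(1)·2.025 = 20.5275

20.5275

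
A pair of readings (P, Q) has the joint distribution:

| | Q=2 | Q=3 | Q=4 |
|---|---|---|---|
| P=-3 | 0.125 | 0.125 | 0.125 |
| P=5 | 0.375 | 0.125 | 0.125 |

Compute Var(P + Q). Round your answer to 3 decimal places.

14.188

E[P] = 2,  E[Q] = 2.75,  E[PQ] = 4.75
Var(P) = 19 − (2)² = 15;  Var(Q) = 8.25 − (2.75)² = 0.6875
cov(P,Q) = 4.75 − (2)(2.75) = -0.75
Var(P + Q) = (1)²·15 + (1)²·0.6875 + 2·(1)·(1)·-0.75 = 14.1875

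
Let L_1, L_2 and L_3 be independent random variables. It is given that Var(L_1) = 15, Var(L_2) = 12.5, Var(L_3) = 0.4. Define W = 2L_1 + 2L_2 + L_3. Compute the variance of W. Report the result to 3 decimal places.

By independence, Var(W) = (2)²Var(L_1) + (2)²Var(L_2) + (1)²Var(L_3)
= (2)²·15 + (2)²·12.5 + (1)²·0.4 = 110.4

110.400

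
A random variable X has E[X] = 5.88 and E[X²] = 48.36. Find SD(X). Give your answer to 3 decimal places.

3.713

var(X) = 48.36 − (5.88)² = 13.7856
SD(X) = √13.7856 ≈ 3.713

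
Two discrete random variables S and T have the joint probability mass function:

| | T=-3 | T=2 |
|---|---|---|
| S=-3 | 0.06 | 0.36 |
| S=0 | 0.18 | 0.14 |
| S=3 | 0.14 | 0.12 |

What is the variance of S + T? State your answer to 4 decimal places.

E[S] = -0.48,  E[T] = 0.1,  E[ST] = -2.16
Var(S) = 6.12 − (-0.48)² = 5.8896;  Var(T) = 5.9 − (0.1)² = 5.89
cov(S,T) = -2.16 − (-0.48)(0.1) = -2.112
Var(S + T) = (1)²·5.8896 + (1)²·5.89 + 2·(1)·(1)·-2.112 = 7.5556

7.5556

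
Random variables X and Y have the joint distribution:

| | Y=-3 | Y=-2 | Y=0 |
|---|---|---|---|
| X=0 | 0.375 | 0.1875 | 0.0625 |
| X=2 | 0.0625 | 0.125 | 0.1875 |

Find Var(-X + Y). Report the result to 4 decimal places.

1.2148

E[X] = 0.75,  E[Y] = -1.9375,  E[XY] = -0.875
Var(X) = 1.5 − (0.75)² = 0.9375;  Var(Y) = 5.1875 − (-1.9375)² = 1.43359375
Cov(X,Y) = -0.875 − (0.75)(-1.9375) = 0.578125
Var(-X + Y) = (-1)²·0.9375 + (1)²·1.43359375 + 2·(-1)·(1)·0.578125 = 1.21484375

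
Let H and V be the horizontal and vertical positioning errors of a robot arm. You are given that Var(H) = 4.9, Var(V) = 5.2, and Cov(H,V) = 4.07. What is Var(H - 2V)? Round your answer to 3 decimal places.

Var(H - 2V) = (1)²·Var(H) + (-2)²·Var(V) + 2·(1)·(-2)·Cov(H,V)
= 1·4.9 + 4·5.2 + -4·4.07 = 9.42

9.420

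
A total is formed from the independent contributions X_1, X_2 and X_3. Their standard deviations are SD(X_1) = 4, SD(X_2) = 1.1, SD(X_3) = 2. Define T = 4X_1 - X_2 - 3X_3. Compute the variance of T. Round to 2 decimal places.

V(X_1) = 16, V(X_2) = 1.21, V(X_3) = 4
By independence, V(T) = (4)²V(X_1) + (-1)²V(X_2) + (-3)²V(X_3)
= (4)²·16 + (-1)²·1.21 + (-3)²·4 = 293.21

293.21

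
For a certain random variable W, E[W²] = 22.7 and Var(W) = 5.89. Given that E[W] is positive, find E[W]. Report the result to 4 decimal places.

(E[W])² = E[W²] − Var(W) = 22.7 − 5.89 = 16.81
E[W] = √16.81 = 4.1

4.1000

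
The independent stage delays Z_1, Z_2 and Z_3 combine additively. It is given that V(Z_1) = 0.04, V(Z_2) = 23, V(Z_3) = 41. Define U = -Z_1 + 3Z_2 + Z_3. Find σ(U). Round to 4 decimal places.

15.7493

By independence, V(U) = (-1)²V(Z_1) + (3)²V(Z_2) + (1)²V(Z_3)
= (-1)²·0.04 + (3)²·23 + (1)²·41 = 248.04
σ(U) = √248.04 ≈ 15.7493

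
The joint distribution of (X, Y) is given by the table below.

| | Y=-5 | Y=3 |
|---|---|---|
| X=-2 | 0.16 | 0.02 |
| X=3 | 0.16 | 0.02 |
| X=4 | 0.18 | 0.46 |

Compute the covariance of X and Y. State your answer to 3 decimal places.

3.920

E[X] = 2.74,  E[Y] = -1
E[XY] = 1.18
cov(X,Y) = E[XY] − E[X]E[Y] = 1.18 − (2.74)(-1) = 3.92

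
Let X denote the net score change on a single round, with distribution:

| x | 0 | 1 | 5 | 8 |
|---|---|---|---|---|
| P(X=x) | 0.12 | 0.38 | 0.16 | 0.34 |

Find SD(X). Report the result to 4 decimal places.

E[X] = (0)(0.12) + (1)(0.38) + (5)(0.16) + (8)(0.34) = 3.9
E[X²] = (0)²(0.12) + (1)²(0.38) + (5)²(0.16) + (8)²(0.34) = 26.14
var(X) = E[X²] − (E[X])² = 26.14 − (3.9)² = 10.93
SD(X) = √10.93 ≈ 3.3061

3.3061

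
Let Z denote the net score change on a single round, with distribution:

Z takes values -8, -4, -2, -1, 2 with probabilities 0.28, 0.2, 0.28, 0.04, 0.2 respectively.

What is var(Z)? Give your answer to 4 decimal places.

E[Z] = (-8)(0.28) + (-4)(0.2) + (-2)(0.28) + (-1)(0.04) + (2)(0.2) = -3.24
E[Z²] = (-8)²(0.28) + (-4)²(0.2) + (-2)²(0.28) + (-1)²(0.04) + (2)²(0.2) = 23.08
var(Z) = E[Z²] − (E[Z])² = 23.08 − (-3.24)² = 12.5824

12.5824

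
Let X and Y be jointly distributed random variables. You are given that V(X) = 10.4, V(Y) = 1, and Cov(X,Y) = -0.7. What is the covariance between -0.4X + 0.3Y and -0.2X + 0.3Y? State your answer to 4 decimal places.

1.0480

Cov(-0.4X + 0.3Y, -0.2X + 0.3Y) = (-0.4)(-0.2)V(X) + (0.3)(0.3)V(Y) + [(-0.4)(0.3) + (0.3)(-0.2)]Cov(X,Y)
= 0.08·10.4 + 0.09·1 + -0.18·-0.7 = 1.048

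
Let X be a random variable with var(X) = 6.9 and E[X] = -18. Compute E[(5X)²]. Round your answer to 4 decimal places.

E[5X] = 5·-18 = -90
var(5X) = (5)²·6.9 = 172.5
E[(5X)²] = var((5X)) + (E[(5X)])² = 172.5 + (-90)² = 8272.5

8272.5000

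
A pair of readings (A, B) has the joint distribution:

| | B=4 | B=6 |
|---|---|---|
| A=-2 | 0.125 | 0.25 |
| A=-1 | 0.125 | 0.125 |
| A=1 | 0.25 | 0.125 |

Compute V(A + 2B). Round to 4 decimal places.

4.2344

E[A] = -0.625,  E[B] = 5,  E[AB] = -3.5
V(A) = 2.125 − (-0.625)² = 1.734375;  V(B) = 26 − (5)² = 1
Cov(A,B) = -3.5 − (-0.625)(5) = -0.375
V(A + 2B) = (1)²·1.734375 + (2)²·1 + 2·(1)·(2)·-0.375 = 4.234375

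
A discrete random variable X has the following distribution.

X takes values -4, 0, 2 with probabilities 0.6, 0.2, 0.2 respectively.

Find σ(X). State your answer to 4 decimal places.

E[X] = (-4)(0.6) + (0)(0.2) + (2)(0.2) = -2
E[X²] = (-4)²(0.6) + (0)²(0.2) + (2)²(0.2) = 10.4
Var(X) = E[X²] − (E[X])² = 10.4 − (-2)² = 6.4
σ(X) = √6.4 ≈ 2.5298

2.5298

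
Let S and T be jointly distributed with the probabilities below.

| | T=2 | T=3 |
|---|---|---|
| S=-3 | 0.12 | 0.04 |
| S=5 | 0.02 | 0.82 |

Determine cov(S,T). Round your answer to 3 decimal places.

0.781

E[S] = 3.72,  E[T] = 2.86
E[ST] = 11.42
cov(S,T) = E[ST] − E[S]E[T] = 11.42 − (3.72)(2.86) = 0.7808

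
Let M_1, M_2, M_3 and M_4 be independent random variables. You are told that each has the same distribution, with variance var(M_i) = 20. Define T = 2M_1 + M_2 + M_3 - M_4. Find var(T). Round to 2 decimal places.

140.00

By independence, var(T) = (2)²var(M_1) + (1)²var(M_2) + (1)²var(M_3) + (-1)²var(M_4)
= (2)²·20 + (1)²·20 + (1)²·20 + (-1)²·20 = 140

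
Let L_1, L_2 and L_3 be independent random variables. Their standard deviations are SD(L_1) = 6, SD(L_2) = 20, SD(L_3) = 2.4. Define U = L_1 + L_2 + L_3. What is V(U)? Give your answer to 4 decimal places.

441.7600

V(L_1) = 36, V(L_2) = 400, V(L_3) = 5.76
By independence, V(U) = (1)²V(L_1) + (1)²V(L_2) + (1)²V(L_3)
= (1)²·36 + (1)²·400 + (1)²·5.76 = 441.76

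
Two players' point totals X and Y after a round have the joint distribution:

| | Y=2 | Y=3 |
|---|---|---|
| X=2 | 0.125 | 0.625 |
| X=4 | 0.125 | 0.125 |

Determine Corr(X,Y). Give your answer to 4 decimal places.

-0.3333

E[X] = 2.5,  E[Y] = 2.75
E[XY] = 6.75
cov(X,Y) = E[XY] − E[X]E[Y] = 6.75 − (2.5)(2.75) = -0.125
Var(X) = 0.75,  Var(Y) = 0.1875
ρ = -0.125 / √(0.75·0.1875) ≈ -0.3333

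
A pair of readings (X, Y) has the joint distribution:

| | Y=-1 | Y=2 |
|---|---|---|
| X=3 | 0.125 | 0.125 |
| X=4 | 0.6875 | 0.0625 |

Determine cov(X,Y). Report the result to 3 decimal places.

E[X] = 3.75,  E[Y] = -0.4375
E[XY] = -1.875
cov(X,Y) = E[XY] − E[X]E[Y] = -1.875 − (3.75)(-0.4375) = -0.234375

-0.234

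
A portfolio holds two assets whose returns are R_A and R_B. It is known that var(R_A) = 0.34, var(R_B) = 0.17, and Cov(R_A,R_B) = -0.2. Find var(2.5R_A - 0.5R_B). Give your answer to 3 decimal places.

var(2.5R_A - 0.5R_B) = (2.5)²·var(R_A) + (-0.5)²·var(R_B) + 2·(2.5)·(-0.5)·Cov(R_A,R_B)
= 6.25·0.34 + 0.25·0.17 + -2.5·-0.2 = 2.6675

2.668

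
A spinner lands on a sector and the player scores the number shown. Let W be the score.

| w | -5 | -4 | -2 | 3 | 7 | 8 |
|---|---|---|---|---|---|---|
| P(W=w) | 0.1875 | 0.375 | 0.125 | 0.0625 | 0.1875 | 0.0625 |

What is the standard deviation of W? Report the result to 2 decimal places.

4.95

E[W] = (-5)(0.1875) + (-4)(0.375) + (-2)(0.125) + (3)(0.0625) + (7)(0.1875) + (8)(0.0625) = -0.6875
E[W²] = (-5)²(0.1875) + (-4)²(0.375) + (-2)²(0.125) + (3)²(0.0625) + (7)²(0.1875) + (8)²(0.0625) = 24.9375
Var(W) = E[W²] − (E[W])² = 24.9375 − (-0.6875)² = 24.46484375
SD(W) = √24.46484375 ≈ 4.95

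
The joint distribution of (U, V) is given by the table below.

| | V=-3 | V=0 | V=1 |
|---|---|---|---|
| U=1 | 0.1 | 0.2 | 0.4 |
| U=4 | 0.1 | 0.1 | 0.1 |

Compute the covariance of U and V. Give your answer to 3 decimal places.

-0.510

E[U] = 1.9,  E[V] = -0.1
E[UV] = -0.7
cov(U,V) = E[UV] − E[U]E[V] = -0.7 − (1.9)(-0.1) = -0.51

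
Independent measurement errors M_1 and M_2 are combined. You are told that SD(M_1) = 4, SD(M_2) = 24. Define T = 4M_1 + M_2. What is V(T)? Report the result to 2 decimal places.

V(M_1) = 16, V(M_2) = 576
By independence, V(T) = (4)²V(M_1) + (1)²V(M_2)
= (4)²·16 + (1)²·576 = 832

832.00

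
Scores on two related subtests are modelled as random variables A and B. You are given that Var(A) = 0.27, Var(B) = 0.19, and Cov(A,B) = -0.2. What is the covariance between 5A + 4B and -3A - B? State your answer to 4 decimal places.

-1.4100

Cov(5A + 4B, -3A - B) = (5)(-3)Var(A) + (4)(-1)Var(B) + [(5)(-1) + (4)(-3)]Cov(A,B)
= -15·0.27 + -4·0.19 + -17·-0.2 = -1.41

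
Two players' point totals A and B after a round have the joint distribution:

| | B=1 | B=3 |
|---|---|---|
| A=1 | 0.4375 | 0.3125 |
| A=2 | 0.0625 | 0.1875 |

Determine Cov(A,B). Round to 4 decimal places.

0.1250

E[A] = 1.25,  E[B] = 2
E[AB] = 2.625
Cov(A,B) = E[AB] − E[A]E[B] = 2.625 − (1.25)(2) = 0.125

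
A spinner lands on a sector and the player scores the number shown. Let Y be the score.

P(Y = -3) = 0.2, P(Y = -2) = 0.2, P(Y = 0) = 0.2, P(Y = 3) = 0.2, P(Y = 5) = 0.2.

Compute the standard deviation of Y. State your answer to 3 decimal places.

3.007

E[Y] = (-3)(0.2) + (-2)(0.2) + (0)(0.2) + (3)(0.2) + (5)(0.2) = 0.6
E[Y²] = (-3)²(0.2) + (-2)²(0.2) + (0)²(0.2) + (3)²(0.2) + (5)²(0.2) = 9.4
V(Y) = E[Y²] − (E[Y])² = 9.4 − (0.6)² = 9.04
sd(Y) = √9.04 ≈ 3.007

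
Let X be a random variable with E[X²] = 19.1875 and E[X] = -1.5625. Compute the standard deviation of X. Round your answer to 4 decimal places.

V(X) = 19.1875 − (-1.5625)² = 16.74609375
σ(X) = √16.74609375 ≈ 4.0922

4.0922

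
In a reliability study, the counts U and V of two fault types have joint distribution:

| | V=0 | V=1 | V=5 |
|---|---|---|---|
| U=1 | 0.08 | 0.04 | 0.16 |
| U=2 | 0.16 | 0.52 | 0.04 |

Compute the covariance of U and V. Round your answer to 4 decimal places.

-0.4032

E[U] = 1.72,  E[V] = 1.56
E[UV] = 2.28
cov(U,V) = E[UV] − E[U]E[V] = 2.28 − (1.72)(1.56) = -0.4032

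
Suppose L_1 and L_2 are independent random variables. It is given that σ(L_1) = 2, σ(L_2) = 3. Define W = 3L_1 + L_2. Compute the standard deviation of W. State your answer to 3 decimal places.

var(L_1) = 4, var(L_2) = 9
By independence, var(W) = (3)²var(L_1) + (1)²var(L_2)
= (3)²·4 + (1)²·9 = 45
σ(W) = √45 ≈ 6.708

6.708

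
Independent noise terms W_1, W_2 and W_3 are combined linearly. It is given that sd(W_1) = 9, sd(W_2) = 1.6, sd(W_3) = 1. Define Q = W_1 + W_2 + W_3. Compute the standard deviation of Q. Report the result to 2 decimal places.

9.20

V(W_1) = 81, V(W_2) = 2.56, V(W_3) = 1
By independence, V(Q) = (1)²V(W_1) + (1)²V(W_2) + (1)²V(W_3)
= (1)²·81 + (1)²·2.56 + (1)²·1 = 84.56
sd(Q) = √84.56 ≈ 9.20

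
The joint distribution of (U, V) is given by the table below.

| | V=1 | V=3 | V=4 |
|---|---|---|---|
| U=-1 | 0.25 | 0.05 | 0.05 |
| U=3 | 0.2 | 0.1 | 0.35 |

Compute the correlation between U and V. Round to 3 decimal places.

0.413

E[U] = 1.6,  E[V] = 2.5
E[UV] = 5.1
Cov(U,V) = E[UV] − E[U]E[V] = 5.1 − (1.6)(2.5) = 1.1
Var(U) = 3.64,  Var(V) = 1.95
ρ = 1.1 / √(3.64·1.95) ≈ 0.413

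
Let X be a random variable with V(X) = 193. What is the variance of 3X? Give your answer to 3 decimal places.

V(3X) = (3)²·V(X) = 9·193 = 1737

1737.000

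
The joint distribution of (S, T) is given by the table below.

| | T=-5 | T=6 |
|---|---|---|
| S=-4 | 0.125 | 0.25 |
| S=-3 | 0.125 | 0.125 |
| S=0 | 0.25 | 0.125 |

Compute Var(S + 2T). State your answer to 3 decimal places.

E[S] = -2.25,  E[T] = 0.5,  E[ST] = -3.875
Var(S) = 8.25 − (-2.25)² = 3.1875;  Var(T) = 30.5 − (0.5)² = 30.25
cov(S,T) = -3.875 − (-2.25)(0.5) = -2.75
Var(S + 2T) = (1)²·3.1875 + (2)²·30.25 + 2·(1)·(2)·-2.75 = 113.1875

113.188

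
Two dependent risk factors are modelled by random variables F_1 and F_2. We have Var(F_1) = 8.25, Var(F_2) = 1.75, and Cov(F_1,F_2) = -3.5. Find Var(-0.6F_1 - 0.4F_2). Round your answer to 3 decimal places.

Var(-0.6F_1 - 0.4F_2) = (-0.6)²·Var(F_1) + (-0.4)²·Var(F_2) + 2·(-0.6)·(-0.4)·Cov(F_1,F_2)
= 0.36·8.25 + 0.16·1.75 + 0.48·-3.5 = 1.57

1.570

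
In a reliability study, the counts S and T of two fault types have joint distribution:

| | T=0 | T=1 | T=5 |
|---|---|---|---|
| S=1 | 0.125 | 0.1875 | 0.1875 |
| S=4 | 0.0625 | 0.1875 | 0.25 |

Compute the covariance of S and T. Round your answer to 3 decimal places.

E[S] = 2.5,  E[T] = 2.5625
E[ST] = 6.875
Cov(S,T) = E[ST] − E[S]E[T] = 6.875 − (2.5)(2.5625) = 0.46875

0.469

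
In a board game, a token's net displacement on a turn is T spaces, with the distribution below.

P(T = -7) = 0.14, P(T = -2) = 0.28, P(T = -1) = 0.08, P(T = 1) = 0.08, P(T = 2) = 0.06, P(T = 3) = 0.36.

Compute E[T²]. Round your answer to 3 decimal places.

11.620

E[T²] = (-7)²(0.14) + (-2)²(0.28) + (-1)²(0.08) + (1)²(0.08) + (2)²(0.06) + (3)²(0.36) = 11.62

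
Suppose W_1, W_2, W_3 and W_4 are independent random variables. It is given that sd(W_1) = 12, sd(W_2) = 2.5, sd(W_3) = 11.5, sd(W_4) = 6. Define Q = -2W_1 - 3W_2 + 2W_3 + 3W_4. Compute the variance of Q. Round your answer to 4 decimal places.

1485.2500

V(W_1) = 144, V(W_2) = 6.25, V(W_3) = 132.25, V(W_4) = 36
By independence, V(Q) = (-2)²V(W_1) + (-3)²V(W_2) + (2)²V(W_3) + (3)²V(W_4)
= (-2)²·144 + (-3)²·6.25 + (2)²·132.25 + (3)²·36 = 1485.25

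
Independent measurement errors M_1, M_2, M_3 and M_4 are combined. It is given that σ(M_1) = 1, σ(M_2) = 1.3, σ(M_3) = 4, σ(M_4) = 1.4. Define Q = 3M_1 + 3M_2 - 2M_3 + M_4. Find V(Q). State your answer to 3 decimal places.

90.170

V(M_1) = 1, V(M_2) = 1.69, V(M_3) = 16, V(M_4) = 1.96
By independence, V(Q) = (3)²V(M_1) + (3)²V(M_2) + (-2)²V(M_3) + (1)²V(M_4)
= (3)²·1 + (3)²·1.69 + (-2)²·16 + (1)²·1.96 = 90.17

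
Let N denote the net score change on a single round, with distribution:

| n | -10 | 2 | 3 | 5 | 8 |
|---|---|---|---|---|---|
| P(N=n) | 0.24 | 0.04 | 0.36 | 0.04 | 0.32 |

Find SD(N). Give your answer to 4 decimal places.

6.8242

E[N] = (-10)(0.24) + (2)(0.04) + (3)(0.36) + (5)(0.04) + (8)(0.32) = 1.52
E[N²] = (-10)²(0.24) + (2)²(0.04) + (3)²(0.36) + (5)²(0.04) + (8)²(0.32) = 48.88
var(N) = E[N²] − (E[N])² = 48.88 − (1.52)² = 46.5696
SD(N) = √46.5696 ≈ 6.8242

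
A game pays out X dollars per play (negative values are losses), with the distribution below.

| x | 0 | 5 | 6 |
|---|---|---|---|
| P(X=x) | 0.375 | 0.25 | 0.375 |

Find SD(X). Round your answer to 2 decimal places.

2.74

E[X] = (0)(0.375) + (5)(0.25) + (6)(0.375) = 3.5
E[X²] = (0)²(0.375) + (5)²(0.25) + (6)²(0.375) = 19.75
V(X) = E[X²] − (E[X])² = 19.75 − (3.5)² = 7.5
SD(X) = √7.5 ≈ 2.74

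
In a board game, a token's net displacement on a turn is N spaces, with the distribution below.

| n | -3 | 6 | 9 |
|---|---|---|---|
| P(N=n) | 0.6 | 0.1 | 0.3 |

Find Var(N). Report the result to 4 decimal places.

31.0500

E[N] = (-3)(0.6) + (6)(0.1) + (9)(0.3) = 1.5
E[N²] = (-3)²(0.6) + (6)²(0.1) + (9)²(0.3) = 33.3
Var(N) = E[N²] − (E[N])² = 33.3 − (1.5)² = 31.05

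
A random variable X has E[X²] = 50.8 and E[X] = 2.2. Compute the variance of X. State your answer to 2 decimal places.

Var(X) = 50.8 − (2.2)² = 45.96

45.96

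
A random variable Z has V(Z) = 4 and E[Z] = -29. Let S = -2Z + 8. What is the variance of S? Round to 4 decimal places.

V(-2Z + 8) = (-2)²·V(Z) = 4·4 = 16

16.0000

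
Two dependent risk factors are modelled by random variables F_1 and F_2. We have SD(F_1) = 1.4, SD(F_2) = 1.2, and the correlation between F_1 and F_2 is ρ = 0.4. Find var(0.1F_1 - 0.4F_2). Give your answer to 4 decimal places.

0.1962

var(F_1) = (1.4)² = 1.96;  var(F_2) = (1.2)² = 1.44
Cov(F_1,F_2) = ρ·SD(F_1)·SD(F_2) = 0.4·1.4·1.2 = 0.672
var(0.1F_1 - 0.4F_2) = (0.1)²·var(F_1) + (-0.4)²·var(F_2) + 2·(0.1)·(-0.4)·Cov(F_1,F_2)
= 0.01·1.96 + 0.16·1.44 + -0.08·0.672 = 0.19624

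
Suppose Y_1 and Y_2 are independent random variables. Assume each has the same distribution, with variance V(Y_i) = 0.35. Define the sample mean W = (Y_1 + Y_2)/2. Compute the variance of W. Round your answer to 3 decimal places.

0.175

By independence, V(W) = (0.5)²V(Y_1) + (0.5)²V(Y_2)
= (0.5)²·0.35 + (0.5)²·0.35 = 0.175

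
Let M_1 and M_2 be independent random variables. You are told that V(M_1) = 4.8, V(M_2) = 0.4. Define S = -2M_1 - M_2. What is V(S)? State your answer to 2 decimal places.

19.60

By independence, V(S) = (-2)²V(M_1) + (-1)²V(M_2)
= (-2)²·4.8 + (-1)²·0.4 = 19.6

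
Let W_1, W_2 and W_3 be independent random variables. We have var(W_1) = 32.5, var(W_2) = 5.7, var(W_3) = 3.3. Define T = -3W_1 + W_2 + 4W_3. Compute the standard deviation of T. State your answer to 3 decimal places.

By independence, var(T) = (-3)²var(W_1) + (1)²var(W_2) + (4)²var(W_3)
= (-3)²·32.5 + (1)²·5.7 + (4)²·3.3 = 351
SD(T) = √351 ≈ 18.735

18.735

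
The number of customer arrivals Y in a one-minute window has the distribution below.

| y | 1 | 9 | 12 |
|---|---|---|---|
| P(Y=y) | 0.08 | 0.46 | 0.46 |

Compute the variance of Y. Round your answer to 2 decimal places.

E[Y] = (1)(0.08) + (9)(0.46) + (12)(0.46) = 9.74
E[Y²] = (1)²(0.08) + (9)²(0.46) + (12)²(0.46) = 103.58
V(Y) = E[Y²] − (E[Y])² = 103.58 − (9.74)² = 8.7124

8.71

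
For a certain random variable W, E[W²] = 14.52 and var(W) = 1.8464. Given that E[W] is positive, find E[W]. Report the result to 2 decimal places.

3.56

(E[W])² = E[W²] − var(W) = 14.52 − 1.8464 = 12.6736
E[W] = √12.6736 = 3.56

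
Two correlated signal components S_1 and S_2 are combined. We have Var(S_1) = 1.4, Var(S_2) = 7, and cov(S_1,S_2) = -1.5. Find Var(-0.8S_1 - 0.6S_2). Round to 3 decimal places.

Var(-0.8S_1 - 0.6S_2) = (-0.8)²·Var(S_1) + (-0.6)²·Var(S_2) + 2·(-0.8)·(-0.6)·cov(S_1,S_2)
= 0.64·1.4 + 0.36·7 + 0.96·-1.5 = 1.976

1.976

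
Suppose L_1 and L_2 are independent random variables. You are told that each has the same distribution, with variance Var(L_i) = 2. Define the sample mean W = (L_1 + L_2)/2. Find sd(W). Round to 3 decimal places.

1.000

By independence, Var(W) = (0.5)²Var(L_1) + (0.5)²Var(L_2)
= (0.5)²·2 + (0.5)²·2 = 1
sd(W) = √1 ≈ 1.000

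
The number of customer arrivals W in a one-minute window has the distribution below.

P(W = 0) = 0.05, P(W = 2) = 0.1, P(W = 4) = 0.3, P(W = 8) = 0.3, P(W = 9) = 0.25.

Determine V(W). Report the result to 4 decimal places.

E[W] = (0)(0.05) + (2)(0.1) + (4)(0.3) + (8)(0.3) + (9)(0.25) = 6.05
E[W²] = (0)²(0.05) + (2)²(0.1) + (4)²(0.3) + (8)²(0.3) + (9)²(0.25) = 44.65
V(W) = E[W²] − (E[W])² = 44.65 − (6.05)² = 8.0475

8.0475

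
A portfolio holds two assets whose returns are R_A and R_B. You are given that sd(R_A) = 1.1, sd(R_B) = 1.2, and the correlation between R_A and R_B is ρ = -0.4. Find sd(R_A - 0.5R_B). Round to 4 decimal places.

1.4484

var(R_A) = (1.1)² = 1.21;  var(R_B) = (1.2)² = 1.44
Cov(R_A,R_B) = ρ·sd(R_A)·sd(R_B) = -0.4·1.1·1.2 = -0.528
var(R_A - 0.5R_B) = (1)²·var(R_A) + (-0.5)²·var(R_B) + 2·(1)·(-0.5)·Cov(R_A,R_B)
= 1·1.21 + 0.25·1.44 + -1·-0.528 = 2.098
sd(R_A - 0.5R_B) = √2.098 ≈ 1.4484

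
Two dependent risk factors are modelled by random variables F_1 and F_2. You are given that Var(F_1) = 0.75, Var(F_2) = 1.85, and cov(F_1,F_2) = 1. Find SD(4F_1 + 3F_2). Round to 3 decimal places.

Var(4F_1 + 3F_2) = (4)²·Var(F_1) + (3)²·Var(F_2) + 2·(4)·(3)·cov(F_1,F_2)
= 16·0.75 + 9·1.85 + 24·1 = 52.65
SD(4F_1 + 3F_2) = √52.65 ≈ 7.256

7.256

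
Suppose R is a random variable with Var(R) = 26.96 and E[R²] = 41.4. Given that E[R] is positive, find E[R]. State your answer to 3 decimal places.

(E[R])² = E[R²] − Var(R) = 41.4 − 26.96 = 14.44
E[R] = √14.44 = 3.8

3.800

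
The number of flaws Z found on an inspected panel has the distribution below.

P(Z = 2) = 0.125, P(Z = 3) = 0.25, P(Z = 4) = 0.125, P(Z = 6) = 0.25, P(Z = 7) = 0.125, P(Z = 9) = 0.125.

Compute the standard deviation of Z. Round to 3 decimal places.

E[Z] = (2)(0.125) + (3)(0.25) + (4)(0.125) + (6)(0.25) + (7)(0.125) + (9)(0.125) = 5
E[Z²] = (2)²(0.125) + (3)²(0.25) + (4)²(0.125) + (6)²(0.25) + (7)²(0.125) + (9)²(0.125) = 30
var(Z) = E[Z²] − (E[Z])² = 30 − (5)² = 5
SD(Z) = √5 ≈ 2.236

2.236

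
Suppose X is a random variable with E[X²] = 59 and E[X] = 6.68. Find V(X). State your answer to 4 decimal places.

14.3776

V(X) = 59 − (6.68)² = 14.3776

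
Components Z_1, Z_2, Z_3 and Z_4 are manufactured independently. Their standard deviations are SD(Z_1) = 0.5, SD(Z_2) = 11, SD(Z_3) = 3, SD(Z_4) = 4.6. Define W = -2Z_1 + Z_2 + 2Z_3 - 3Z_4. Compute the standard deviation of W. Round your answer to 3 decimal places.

Var(Z_1) = 0.25, Var(Z_2) = 121, Var(Z_3) = 9, Var(Z_4) = 21.16
By independence, Var(W) = (-2)²Var(Z_1) + (1)²Var(Z_2) + (2)²Var(Z_3) + (-3)²Var(Z_4)
= (-2)²·0.25 + (1)²·121 + (2)²·9 + (-3)²·21.16 = 348.44
SD(W) = √348.44 ≈ 18.667

18.667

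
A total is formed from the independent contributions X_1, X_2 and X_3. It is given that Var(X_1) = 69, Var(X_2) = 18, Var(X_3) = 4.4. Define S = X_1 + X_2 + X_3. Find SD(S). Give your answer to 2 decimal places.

9.56

By independence, Var(S) = (1)²Var(X_1) + (1)²Var(X_2) + (1)²Var(X_3)
= (1)²·69 + (1)²·18 + (1)²·4.4 = 91.4
SD(S) = √91.4 ≈ 9.56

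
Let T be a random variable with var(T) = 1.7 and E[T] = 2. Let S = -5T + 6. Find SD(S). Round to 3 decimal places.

var(-5T + 6) = (-5)²·1.7 = 42.5
SD(S) = √42.5 ≈ 6.519

6.519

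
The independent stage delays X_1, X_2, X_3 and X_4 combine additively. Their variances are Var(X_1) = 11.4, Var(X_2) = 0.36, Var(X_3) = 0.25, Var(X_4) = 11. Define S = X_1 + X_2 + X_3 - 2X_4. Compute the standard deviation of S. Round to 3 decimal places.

7.484

By independence, Var(S) = (1)²Var(X_1) + (1)²Var(X_2) + (1)²Var(X_3) + (-2)²Var(X_4)
= (1)²·11.4 + (1)²·0.36 + (1)²·0.25 + (-2)²·11 = 56.01
σ(S) = √56.01 ≈ 7.484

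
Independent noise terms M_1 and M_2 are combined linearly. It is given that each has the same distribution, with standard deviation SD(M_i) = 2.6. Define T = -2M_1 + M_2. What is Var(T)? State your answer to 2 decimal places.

33.80

Var(M_i) = (2.6)² = 6.76
By independence, Var(T) = (-2)²Var(M_1) + (1)²Var(M_2)
= (-2)²·6.76 + (1)²·6.76 = 33.8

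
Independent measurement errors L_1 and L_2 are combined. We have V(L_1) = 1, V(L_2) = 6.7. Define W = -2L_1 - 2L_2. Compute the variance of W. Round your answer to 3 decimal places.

By independence, V(W) = (-2)²V(L_1) + (-2)²V(L_2)
= (-2)²·1 + (-2)²·6.7 = 30.8

30.800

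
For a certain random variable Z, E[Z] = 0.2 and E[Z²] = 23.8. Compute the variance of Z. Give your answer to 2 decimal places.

23.76

var(Z) = 23.8 − (0.2)² = 23.76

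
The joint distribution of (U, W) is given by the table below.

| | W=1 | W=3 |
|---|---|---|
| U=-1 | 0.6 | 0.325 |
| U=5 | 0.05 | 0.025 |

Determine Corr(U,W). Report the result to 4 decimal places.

-0.0099

E[U] = -0.55,  E[W] = 1.7
E[UW] = -0.95
Cov(U,W) = E[UW] − E[U]E[W] = -0.95 − (-0.55)(1.7) = -0.015
Var(U) = 2.4975,  Var(W) = 0.91
ρ = -0.015 / √(2.4975·0.91) ≈ -0.0099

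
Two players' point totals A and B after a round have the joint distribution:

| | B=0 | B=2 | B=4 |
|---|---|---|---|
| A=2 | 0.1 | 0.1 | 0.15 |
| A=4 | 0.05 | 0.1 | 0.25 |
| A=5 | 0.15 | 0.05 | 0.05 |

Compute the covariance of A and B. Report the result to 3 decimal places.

-0.265

E[A] = 3.55,  E[B] = 2.3
E[AB] = 7.9
Cov(A,B) = E[AB] − E[A]E[B] = 7.9 − (3.55)(2.3) = -0.265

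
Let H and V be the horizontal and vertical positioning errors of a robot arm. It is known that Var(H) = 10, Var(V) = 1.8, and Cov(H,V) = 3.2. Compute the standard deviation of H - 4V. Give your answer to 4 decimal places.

Var(H - 4V) = (1)²·Var(H) + (-4)²·Var(V) + 2·(1)·(-4)·Cov(H,V)
= 1·10 + 16·1.8 + -8·3.2 = 13.2
sd(H - 4V) = √13.2 ≈ 3.6332

3.6332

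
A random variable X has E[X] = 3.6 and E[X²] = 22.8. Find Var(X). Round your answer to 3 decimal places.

Var(X) = 22.8 − (3.6)² = 9.84

9.840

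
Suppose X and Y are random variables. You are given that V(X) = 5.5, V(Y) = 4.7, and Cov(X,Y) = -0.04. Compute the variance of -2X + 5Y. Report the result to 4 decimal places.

V(-2X + 5Y) = (-2)²·V(X) + (5)²·V(Y) + 2·(-2)·(5)·Cov(X,Y)
= 4·5.5 + 25·4.7 + -20·-0.04 = 140.3

140.3000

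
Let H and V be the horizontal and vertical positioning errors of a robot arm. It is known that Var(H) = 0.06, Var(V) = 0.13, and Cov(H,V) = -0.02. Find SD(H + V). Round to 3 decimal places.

0.387

Var(H + V) = (1)²·Var(H) + (1)²·Var(V) + 2·(1)·(1)·Cov(H,V)
= 1·0.06 + 1·0.13 + 2·-0.02 = 0.15
SD(H + V) = √0.15 ≈ 0.387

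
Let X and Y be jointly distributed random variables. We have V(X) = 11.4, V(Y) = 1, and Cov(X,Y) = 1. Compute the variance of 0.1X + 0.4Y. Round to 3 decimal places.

0.354

V(0.1X + 0.4Y) = (0.1)²·V(X) + (0.4)²·V(Y) + 2·(0.1)·(0.4)·Cov(X,Y)
= 0.01·11.4 + 0.16·1 + 0.08·1 = 0.354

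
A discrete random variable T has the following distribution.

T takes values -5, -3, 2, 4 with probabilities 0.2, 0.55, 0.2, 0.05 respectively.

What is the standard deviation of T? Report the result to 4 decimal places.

E[T] = (-5)(0.2) + (-3)(0.55) + (2)(0.2) + (4)(0.05) = -2.05
E[T²] = (-5)²(0.2) + (-3)²(0.55) + (2)²(0.2) + (4)²(0.05) = 11.55
var(T) = E[T²] − (E[T])² = 11.55 − (-2.05)² = 7.3475
σ(T) = √7.3475 ≈ 2.7106

2.7106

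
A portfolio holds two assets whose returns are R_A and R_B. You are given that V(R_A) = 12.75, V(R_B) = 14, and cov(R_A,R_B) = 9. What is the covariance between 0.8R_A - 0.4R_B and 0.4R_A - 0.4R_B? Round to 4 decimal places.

cov(0.8R_A - 0.4R_B, 0.4R_A - 0.4R_B) = (0.8)(0.4)V(R_A) + (-0.4)(-0.4)V(R_B) + [(0.8)(-0.4) + (-0.4)(0.4)]cov(R_A,R_B)
= 0.32·12.75 + 0.16·14 + -0.48·9 = 2

2.0000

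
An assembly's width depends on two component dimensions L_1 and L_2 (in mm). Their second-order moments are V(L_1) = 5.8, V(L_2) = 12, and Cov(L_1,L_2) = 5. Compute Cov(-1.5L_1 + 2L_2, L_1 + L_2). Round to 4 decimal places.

Cov(-1.5L_1 + 2L_2, L_1 + L_2) = (-1.5)(1)V(L_1) + (2)(1)V(L_2) + [(-1.5)(1) + (2)(1)]Cov(L_1,L_2)
= -1.5·5.8 + 2·12 + 0.5·5 = 17.8

17.8000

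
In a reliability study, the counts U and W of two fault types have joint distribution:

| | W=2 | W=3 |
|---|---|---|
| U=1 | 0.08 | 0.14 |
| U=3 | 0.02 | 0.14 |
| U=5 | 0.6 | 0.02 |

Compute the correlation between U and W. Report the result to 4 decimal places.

-0.6351

E[U] = 3.8,  E[W] = 2.3
E[UW] = 8.26
Cov(U,W) = E[UW] − E[U]E[W] = 8.26 − (3.8)(2.3) = -0.48
var(U) = 2.72,  var(W) = 0.21
ρ = -0.48 / √(2.72·0.21) ≈ -0.6351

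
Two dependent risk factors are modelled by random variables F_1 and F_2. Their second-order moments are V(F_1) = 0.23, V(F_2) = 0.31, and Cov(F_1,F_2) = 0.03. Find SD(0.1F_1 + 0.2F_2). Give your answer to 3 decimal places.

V(0.1F_1 + 0.2F_2) = (0.1)²·V(F_1) + (0.2)²·V(F_2) + 2·(0.1)·(0.2)·Cov(F_1,F_2)
= 0.01·0.23 + 0.04·0.31 + 0.04·0.03 = 0.0159
SD(0.1F_1 + 0.2F_2) = √0.0159 ≈ 0.126

0.126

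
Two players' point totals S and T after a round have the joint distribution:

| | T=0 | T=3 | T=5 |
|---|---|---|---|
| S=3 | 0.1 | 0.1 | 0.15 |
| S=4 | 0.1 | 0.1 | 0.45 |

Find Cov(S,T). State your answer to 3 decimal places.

E[S] = 3.65,  E[T] = 3.6
E[ST] = 13.35
Cov(S,T) = E[ST] − E[S]E[T] = 13.35 − (3.65)(3.6) = 0.21

0.210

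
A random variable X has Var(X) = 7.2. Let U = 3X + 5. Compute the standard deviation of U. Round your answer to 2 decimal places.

8.05

Var(3X + 5) = (3)²·7.2 = 64.8
sd(U) = √64.8 ≈ 8.05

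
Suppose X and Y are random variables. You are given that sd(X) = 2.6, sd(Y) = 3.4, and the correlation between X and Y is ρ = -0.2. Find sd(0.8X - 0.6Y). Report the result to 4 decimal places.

V(X) = (2.6)² = 6.76;  V(Y) = (3.4)² = 11.56
cov(X,Y) = ρ·sd(X)·sd(Y) = -0.2·2.6·3.4 = -1.768
V(0.8X - 0.6Y) = (0.8)²·V(X) + (-0.6)²·V(Y) + 2·(0.8)·(-0.6)·cov(X,Y)
= 0.64·6.76 + 0.36·11.56 + -0.96·-1.768 = 10.18528
sd(0.8X - 0.6Y) = √10.18528 ≈ 3.1914

3.1914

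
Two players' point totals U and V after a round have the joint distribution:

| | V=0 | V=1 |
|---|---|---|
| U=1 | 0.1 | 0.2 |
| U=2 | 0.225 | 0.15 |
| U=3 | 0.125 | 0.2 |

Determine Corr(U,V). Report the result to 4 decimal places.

-0.0350

E[U] = 2.025,  E[V] = 0.55
E[UV] = 1.1
Cov(U,V) = E[UV] − E[U]E[V] = 1.1 − (2.025)(0.55) = -0.01375
Var(U) = 0.624375,  Var(V) = 0.2475
ρ = -0.01375 / √(0.624375·0.2475) ≈ -0.0350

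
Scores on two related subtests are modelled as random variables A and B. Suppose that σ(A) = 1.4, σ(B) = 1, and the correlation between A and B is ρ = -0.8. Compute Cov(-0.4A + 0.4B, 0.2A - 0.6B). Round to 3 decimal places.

-0.755

Var(A) = (1.4)² = 1.96;  Var(B) = (1)² = 1
Cov(A,B) = ρ·σ(A)·σ(B) = -0.8·1.4·1 = -1.12
Cov(-0.4A + 0.4B, 0.2A - 0.6B) = (-0.4)(0.2)Var(A) + (0.4)(-0.6)Var(B) + [(-0.4)(-0.6) + (0.4)(0.2)]Cov(A,B)
= -0.08·1.96 + -0.24·1 + 0.32·-1.12 = -0.7552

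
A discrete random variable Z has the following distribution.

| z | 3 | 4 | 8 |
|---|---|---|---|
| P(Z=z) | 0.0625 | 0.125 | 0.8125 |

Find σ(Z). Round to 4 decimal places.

1.7036

E[Z] = (3)(0.0625) + (4)(0.125) + (8)(0.8125) = 7.1875
E[Z²] = (3)²(0.0625) + (4)²(0.125) + (8)²(0.8125) = 54.5625
var(Z) = E[Z²] − (E[Z])² = 54.5625 − (7.1875)² = 2.90234375
σ(Z) = √2.90234375 ≈ 1.7036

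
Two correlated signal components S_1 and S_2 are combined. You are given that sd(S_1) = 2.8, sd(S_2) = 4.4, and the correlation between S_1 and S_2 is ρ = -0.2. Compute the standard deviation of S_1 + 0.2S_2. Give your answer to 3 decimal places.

Var(S_1) = (2.8)² = 7.84;  Var(S_2) = (4.4)² = 19.36
cov(S_1,S_2) = ρ·sd(S_1)·sd(S_2) = -0.2·2.8·4.4 = -2.464
Var(S_1 + 0.2S_2) = (1)²·Var(S_1) + (0.2)²·Var(S_2) + 2·(1)·(0.2)·cov(S_1,S_2)
= 1·7.84 + 0.04·19.36 + 0.4·-2.464 = 7.6288
sd(S_1 + 0.2S_2) = √7.6288 ≈ 2.762

2.762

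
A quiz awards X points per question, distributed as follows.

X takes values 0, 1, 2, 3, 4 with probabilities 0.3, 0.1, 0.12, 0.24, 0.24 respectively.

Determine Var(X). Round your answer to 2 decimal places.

E[X] = (0)(0.3) + (1)(0.1) + (2)(0.12) + (3)(0.24) + (4)(0.24) = 2.02
E[X²] = (0)²(0.3) + (1)²(0.1) + (2)²(0.12) + (3)²(0.24) + (4)²(0.24) = 6.58
Var(X) = E[X²] − (E[X])² = 6.58 − (2.02)² = 2.4996

2.50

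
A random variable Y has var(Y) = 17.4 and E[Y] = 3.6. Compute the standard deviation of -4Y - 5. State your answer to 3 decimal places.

16.685

var(-4Y - 5) = (-4)²·17.4 = 278.4
SD(-4Y - 5) = √278.4 ≈ 16.685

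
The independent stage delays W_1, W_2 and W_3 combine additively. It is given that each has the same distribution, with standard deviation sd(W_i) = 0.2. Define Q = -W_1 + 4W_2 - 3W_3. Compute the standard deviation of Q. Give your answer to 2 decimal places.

1.02

var(W_i) = (0.2)² = 0.04
By independence, var(Q) = (-1)²var(W_1) + (4)²var(W_2) + (-3)²var(W_3)
= (-1)²·0.04 + (4)²·0.04 + (-3)²·0.04 = 1.04
sd(Q) = √1.04 ≈ 1.02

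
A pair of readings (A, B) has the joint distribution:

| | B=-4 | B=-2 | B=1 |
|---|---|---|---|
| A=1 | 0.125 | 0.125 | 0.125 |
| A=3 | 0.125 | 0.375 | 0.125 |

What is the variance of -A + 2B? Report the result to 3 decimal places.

13.938

E[A] = 2.25,  E[B] = -1.75,  E[AB] = -4
Var(A) = 6 − (2.25)² = 0.9375;  Var(B) = 6.25 − (-1.75)² = 3.1875
Cov(A,B) = -4 − (2.25)(-1.75) = -0.0625
Var(-A + 2B) = (-1)²·0.9375 + (2)²·3.1875 + 2·(-1)·(2)·-0.0625 = 13.9375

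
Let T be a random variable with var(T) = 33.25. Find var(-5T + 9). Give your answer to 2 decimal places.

831.25

var(-5T + 9) = (-5)²·var(T) = 25·33.25 = 831.25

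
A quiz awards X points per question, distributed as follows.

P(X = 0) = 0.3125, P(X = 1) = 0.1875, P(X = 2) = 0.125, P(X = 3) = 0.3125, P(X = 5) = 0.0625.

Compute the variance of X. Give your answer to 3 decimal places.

E[X] = (0)(0.3125) + (1)(0.1875) + (2)(0.125) + (3)(0.3125) + (5)(0.0625) = 1.6875
E[X²] = (0)²(0.3125) + (1)²(0.1875) + (2)²(0.125) + (3)²(0.3125) + (5)²(0.0625) = 5.0625
V(X) = E[X²] − (E[X])² = 5.0625 − (1.6875)² = 2.21484375

2.215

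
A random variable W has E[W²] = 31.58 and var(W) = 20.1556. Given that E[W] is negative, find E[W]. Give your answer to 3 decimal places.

(E[W])² = E[W²] − var(W) = 31.58 − 20.1556 = 11.4244
E[W] = −√11.4244 = -3.38

-3.380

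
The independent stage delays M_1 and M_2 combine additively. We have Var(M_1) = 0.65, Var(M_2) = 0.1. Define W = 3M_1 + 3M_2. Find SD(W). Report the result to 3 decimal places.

By independence, Var(W) = (3)²Var(M_1) + (3)²Var(M_2)
= (3)²·0.65 + (3)²·0.1 = 6.75
SD(W) = √6.75 ≈ 2.598

2.598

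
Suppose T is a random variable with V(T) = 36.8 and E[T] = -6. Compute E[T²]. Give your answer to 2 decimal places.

72.80

E[T²] = V(T) + (E[T])² = 36.8 + (-6)² = 72.8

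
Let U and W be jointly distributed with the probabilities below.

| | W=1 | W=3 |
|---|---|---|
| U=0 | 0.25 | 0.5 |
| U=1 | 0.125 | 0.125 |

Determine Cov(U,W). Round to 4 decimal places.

-0.0625

E[U] = 0.25,  E[W] = 2.25
E[UW] = 0.5
Cov(U,W) = E[UW] − E[U]E[W] = 0.5 − (0.25)(2.25) = -0.0625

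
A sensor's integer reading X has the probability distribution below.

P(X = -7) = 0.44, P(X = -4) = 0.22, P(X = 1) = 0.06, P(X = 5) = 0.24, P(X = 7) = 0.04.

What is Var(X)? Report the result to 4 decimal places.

27.2436

E[X] = (-7)(0.44) + (-4)(0.22) + (1)(0.06) + (5)(0.24) + (7)(0.04) = -2.42
E[X²] = (-7)²(0.44) + (-4)²(0.22) + (1)²(0.06) + (5)²(0.24) + (7)²(0.04) = 33.1
Var(X) = E[X²] − (E[X])² = 33.1 − (-2.42)² = 27.2436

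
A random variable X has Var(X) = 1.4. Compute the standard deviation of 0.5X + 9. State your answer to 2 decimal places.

0.59

Var(0.5X + 9) = (0.5)²·1.4 = 0.35
σ(0.5X + 9) = √0.35 ≈ 0.59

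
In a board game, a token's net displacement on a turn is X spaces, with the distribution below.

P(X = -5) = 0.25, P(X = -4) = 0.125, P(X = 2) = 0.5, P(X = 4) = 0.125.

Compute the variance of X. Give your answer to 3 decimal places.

E[X] = (-5)(0.25) + (-4)(0.125) + (2)(0.5) + (4)(0.125) = -0.25
E[X²] = (-5)²(0.25) + (-4)²(0.125) + (2)²(0.5) + (4)²(0.125) = 12.25
V(X) = E[X²] − (E[X])² = 12.25 − (-0.25)² = 12.1875

12.188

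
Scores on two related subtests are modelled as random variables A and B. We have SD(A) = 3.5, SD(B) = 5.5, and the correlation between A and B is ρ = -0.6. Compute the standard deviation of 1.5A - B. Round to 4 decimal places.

Var(A) = (3.5)² = 12.25;  Var(B) = (5.5)² = 30.25
cov(A,B) = ρ·SD(A)·SD(B) = -0.6·3.5·5.5 = -11.55
Var(1.5A - B) = (1.5)²·Var(A) + (-1)²·Var(B) + 2·(1.5)·(-1)·cov(A,B)
= 2.25·12.25 + 1·30.25 + -3·-11.55 = 92.4625
SD(1.5A - B) = √92.4625 ≈ 9.6157

9.6157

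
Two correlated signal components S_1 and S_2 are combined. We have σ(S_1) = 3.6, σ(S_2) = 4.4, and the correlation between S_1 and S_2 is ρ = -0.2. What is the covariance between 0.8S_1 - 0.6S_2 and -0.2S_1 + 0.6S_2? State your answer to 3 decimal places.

Var(S_1) = (3.6)² = 12.96;  Var(S_2) = (4.4)² = 19.36
cov(S_1,S_2) = ρ·σ(S_1)·σ(S_2) = -0.2·3.6·4.4 = -3.168
cov(0.8S_1 - 0.6S_2, -0.2S_1 + 0.6S_2) = (0.8)(-0.2)Var(S_1) + (-0.6)(0.6)Var(S_2) + [(0.8)(0.6) + (-0.6)(-0.2)]cov(S_1,S_2)
= -0.16·12.96 + -0.36·19.36 + 0.6·-3.168 = -10.944

-10.944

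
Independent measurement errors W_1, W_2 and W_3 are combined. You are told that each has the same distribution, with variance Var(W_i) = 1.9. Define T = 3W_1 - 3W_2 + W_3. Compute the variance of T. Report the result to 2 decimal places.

36.10

By independence, Var(T) = (3)²Var(W_1) + (-3)²Var(W_2) + (1)²Var(W_3)
= (3)²·1.9 + (-3)²·1.9 + (1)²·1.9 = 36.1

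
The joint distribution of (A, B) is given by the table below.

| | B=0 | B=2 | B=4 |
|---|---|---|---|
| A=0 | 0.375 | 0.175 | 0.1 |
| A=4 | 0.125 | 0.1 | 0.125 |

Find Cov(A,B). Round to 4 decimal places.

E[A] = 1.4,  E[B] = 1.45
E[AB] = 2.8
Cov(A,B) = E[AB] − E[A]E[B] = 2.8 − (1.4)(1.45) = 0.77

0.7700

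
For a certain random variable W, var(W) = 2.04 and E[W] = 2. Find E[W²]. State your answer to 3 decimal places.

E[W²] = var(W) + (E[W])² = 2.04 + (2)² = 6.04

6.040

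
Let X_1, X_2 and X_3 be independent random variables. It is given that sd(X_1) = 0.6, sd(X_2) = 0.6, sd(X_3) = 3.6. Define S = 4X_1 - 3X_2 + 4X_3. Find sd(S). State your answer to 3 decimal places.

14.709

var(X_1) = 0.36, var(X_2) = 0.36, var(X_3) = 12.96
By independence, var(S) = (4)²var(X_1) + (-3)²var(X_2) + (4)²var(X_3)
= (4)²·0.36 + (-3)²·0.36 + (4)²·12.96 = 216.36
sd(S) = √216.36 ≈ 14.709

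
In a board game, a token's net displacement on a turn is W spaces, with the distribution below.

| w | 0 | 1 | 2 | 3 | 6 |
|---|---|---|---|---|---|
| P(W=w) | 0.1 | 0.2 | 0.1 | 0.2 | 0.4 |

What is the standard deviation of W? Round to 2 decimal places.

E[W] = (0)(0.1) + (1)(0.2) + (2)(0.1) + (3)(0.2) + (6)(0.4) = 3.4
E[W²] = (0)²(0.1) + (1)²(0.2) + (2)²(0.1) + (3)²(0.2) + (6)²(0.4) = 16.8
Var(W) = E[W²] − (E[W])² = 16.8 − (3.4)² = 5.24
SD(W) = √5.24 ≈ 2.29

2.29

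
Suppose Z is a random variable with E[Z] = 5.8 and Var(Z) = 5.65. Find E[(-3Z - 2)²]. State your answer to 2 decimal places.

427.21

E[-3Z - 2] = -3·5.8 − 2 = -19.4
Var(-3Z - 2) = (-3)²·5.65 = 50.85
E[(-3Z - 2)²] = Var((-3Z - 2)) + (E[(-3Z - 2)])² = 50.85 + (-19.4)² = 427.21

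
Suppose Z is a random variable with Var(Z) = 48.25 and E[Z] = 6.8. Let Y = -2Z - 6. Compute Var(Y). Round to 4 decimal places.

Var(-2Z - 6) = (-2)²·Var(Z) = 4·48.25 = 193

193.0000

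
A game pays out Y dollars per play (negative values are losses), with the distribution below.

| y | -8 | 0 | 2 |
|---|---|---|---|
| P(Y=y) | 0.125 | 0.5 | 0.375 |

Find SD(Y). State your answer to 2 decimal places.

3.07

E[Y] = (-8)(0.125) + (0)(0.5) + (2)(0.375) = -0.25
E[Y²] = (-8)²(0.125) + (0)²(0.5) + (2)²(0.375) = 9.5
V(Y) = E[Y²] − (E[Y])² = 9.5 − (-0.25)² = 9.4375
SD(Y) = √9.4375 ≈ 3.07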